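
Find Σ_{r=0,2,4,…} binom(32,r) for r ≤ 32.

Even-r terms of row 32 sum to 2^31 = 2147483648.

2147483648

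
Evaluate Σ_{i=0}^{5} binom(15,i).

1 + 15 + 105 + 455 + 1365 + 3003 = 4944.

4944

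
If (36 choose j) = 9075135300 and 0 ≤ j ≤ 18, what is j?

18

C(36,j) increases on 0 ≤ j ≤ 18. C(36,17) = 8597496600 and C(36,18) = 9075135300, so j = 18.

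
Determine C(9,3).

C(9,3) = (9·8·7) / 3! = 504 / 6 = 84.

84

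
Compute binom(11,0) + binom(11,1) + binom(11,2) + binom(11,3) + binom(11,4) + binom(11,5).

1024

1 + 11 + 55 + 165 + 330 + 462 = 1024.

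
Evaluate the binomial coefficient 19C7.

C(19,7) = (19·18·17·16·15·14·13) / 7! = 253955520 / 5040 = 50388.

50388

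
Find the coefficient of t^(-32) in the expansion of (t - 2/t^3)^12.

-24576

General term: C(12,j)·(t)^j·(-2/t^3)^(12-j), with t-exponent 1j − 3(12−j) = 4j − 36.
Set 4j − 36 = -32: j = 1.
C(12,1) = 12; 1^1 = 1; (-2)^11 = -2048.
Coefficient = 12 · 1 · (-2048) = -24576.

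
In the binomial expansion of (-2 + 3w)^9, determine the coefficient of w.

The general term is C(9,j)·(-2)^j·(3w)^(9-j); the w^1 term has j = 8.
C(9,8) = 9.
Coefficient = C(9,8) · (-2)^8 · 3^1 = 9 · 256 · 3 = 6912.

6912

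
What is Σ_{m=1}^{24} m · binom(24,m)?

201326592

Differentiating (1+x)^24 and setting x=1: Σ m·C(24,m) = 24·2^23 = 201326592.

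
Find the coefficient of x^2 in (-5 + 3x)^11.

-966796875

The general term is C(11,j)·(-5)^j·(3x)^(11-j); the x^2 term has j = 9.
C(11,9) = 55.
Coefficient = C(11,9) · (-5)^9 · 3^2 = 55 · (-1953125) · 9 = -966796875.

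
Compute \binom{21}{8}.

203490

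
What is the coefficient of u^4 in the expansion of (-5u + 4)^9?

The general term is C(9,j)·(-5u)^j·(4)^(9-j); the u^4 term has j = 4.
C(9,4) = 126.
Coefficient = C(9,4) · (-5)^4 · 4^5 = 126 · 625 · 1024 = 80640000.

80640000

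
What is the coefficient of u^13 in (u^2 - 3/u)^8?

General term: C(8,j)·(u^2)^j·(-3/u)^(8-j), with u-exponent 2j − 1(8−j) = 3j − 8.
Set 3j − 8 = 13: j = 7.
C(8,7) = 8; 1^7 = 1; (-3)^1 = -3.
Coefficient = 8 · 1 · (-3) = -24.

-24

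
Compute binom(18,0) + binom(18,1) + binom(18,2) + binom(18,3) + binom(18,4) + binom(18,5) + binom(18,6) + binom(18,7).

1 + 18 + 153 + 816 + 3060 + 8568 + 18564 + 31824 = 63004.

63004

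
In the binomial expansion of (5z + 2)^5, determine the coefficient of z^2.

2000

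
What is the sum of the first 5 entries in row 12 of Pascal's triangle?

794

1 + 12 + 66 + 220 + 495 = 794.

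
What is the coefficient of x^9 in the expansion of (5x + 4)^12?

27500000000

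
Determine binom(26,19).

657800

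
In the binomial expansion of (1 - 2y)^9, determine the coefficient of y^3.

-672

The general term is C(9,j)·(1)^j·(-2y)^(9-j); the y^3 term has j = 6.
C(9,6) = 84.
Coefficient = C(9,6) · (-2)^3 = 84 · (-8) = -672.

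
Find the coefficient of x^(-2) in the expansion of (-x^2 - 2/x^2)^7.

-560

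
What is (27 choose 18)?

4686825

C(27,18) = C(27,9) by symmetry.
C(27,9) = (27·26·25·24·23·22·21·20·19) / 9! = 1700755056000 / 362880 = 4686825.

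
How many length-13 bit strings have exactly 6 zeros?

1716

Choose the 6 positions: C(13,6) = 1716.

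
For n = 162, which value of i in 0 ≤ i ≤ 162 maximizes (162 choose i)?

C(162,i) is maximized at i = 162/2 = 81.

81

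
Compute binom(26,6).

C(26,6) = (26·25·24·23·22·21) / 6! = 165765600 / 720 = 230230.

230230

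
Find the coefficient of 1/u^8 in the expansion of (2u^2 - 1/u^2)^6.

-12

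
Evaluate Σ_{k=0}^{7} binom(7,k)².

3432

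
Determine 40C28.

5586853480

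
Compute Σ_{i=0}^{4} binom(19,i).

1 + 19 + 171 + 969 + 3876 = 5036.

5036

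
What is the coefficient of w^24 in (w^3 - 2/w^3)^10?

-20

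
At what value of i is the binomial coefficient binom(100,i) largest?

50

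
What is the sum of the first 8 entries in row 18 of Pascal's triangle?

63004

1 + 18 + 153 + 816 + 3060 + 8568 + 18564 + 31824 = 63004.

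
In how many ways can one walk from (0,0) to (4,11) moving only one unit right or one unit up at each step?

1365

Each path is a sequence of 15 steps with 4 rights: C(15,4) = 1365.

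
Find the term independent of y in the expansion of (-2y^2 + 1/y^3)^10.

13440

General term: C(10,j)·(-2y^2)^j·(1/y^3)^(10-j), with y-exponent 2j − 3(10−j) = 5j − 30.
Set 5j − 30 = 0: j = 6.
C(10,6) = 210; (-2)^6 = 64; 1^4 = 1.
Coefficient = 210 · 64 · 1 = 13440.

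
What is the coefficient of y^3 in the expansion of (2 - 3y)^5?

The general term is C(5,j)·(2)^j·(-3y)^(5-j); the y^3 term has j = 2.
C(5,2) = 10.
Coefficient = C(5,2) · 2^2 · (-3)^3 = 10 · 4 · (-27) = -1080.

-1080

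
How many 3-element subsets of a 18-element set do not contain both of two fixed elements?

800

All 3-subsets: C(18,3) = 816. Those containing both fixed elements: C(16,1) = 16.
816 − 16 = 800.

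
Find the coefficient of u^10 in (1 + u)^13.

286

The general term is C(13,j)·(1)^j·(u)^(13-j); the u^10 term has j = 3.
C(13,3) = 286.
Coefficient = C(13,3) = 286.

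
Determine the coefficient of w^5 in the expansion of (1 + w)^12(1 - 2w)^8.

Coefficient of w^5 = Σ_{j} C(12,j)·1^j·C(8,5-j)·(-2)^(5-j) for j from 0 to 5.
= (-1792) + 13440 + (-29568) + 24640 + (-7920) + 792 = -408.

-408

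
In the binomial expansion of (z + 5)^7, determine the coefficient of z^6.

35

The general term is C(7,j)·(z)^j·(5)^(7-j); the z^6 term has j = 6.
C(7,6) = 7.
Coefficient = C(7,6) · 5^1 = 7 · 5 = 35.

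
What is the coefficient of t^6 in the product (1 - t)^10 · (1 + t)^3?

Coefficient of t^6 = Σ_{j} C(10,j)·(-1)^j·C(3,6-j)·1^(6-j) for j from 3 to 6.
= (-120) + 630 + (-756) + 210 = -36.

-36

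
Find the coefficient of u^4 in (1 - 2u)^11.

The general term is C(11,j)·(1)^j·(-2u)^(11-j); the u^4 term has j = 7.
C(11,7) = 330.
Coefficient = C(11,7) · (-2)^4 = 330 · 16 = 5280.

5280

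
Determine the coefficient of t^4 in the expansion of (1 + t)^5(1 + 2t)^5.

985

Coefficient of t^4 = Σ_{j} C(5,j)·1^j·C(5,4-j)·2^(4-j) for j from 0 to 4.
= 80 + 400 + 400 + 100 + 5 = 985.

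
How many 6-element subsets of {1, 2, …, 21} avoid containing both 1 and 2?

50388

All 6-subsets: C(21,6) = 54264. Those containing both fixed elements: C(19,4) = 3876.
54264 − 3876 = 50388.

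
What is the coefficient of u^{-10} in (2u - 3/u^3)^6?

General term: C(6,j)·(2u)^j·(-3/u^3)^(6-j), with u-exponent 1j − 3(6−j) = 4j − 18.
Set 4j − 18 = -10: j = 2.
C(6,2) = 15; 2^2 = 4; (-3)^4 = 81.
Coefficient = 15 · 4 · 81 = 4860.

4860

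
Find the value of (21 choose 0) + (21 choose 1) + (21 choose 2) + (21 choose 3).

1 + 21 + 210 + 1330 = 1562.

1562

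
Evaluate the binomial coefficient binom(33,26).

C(33,26) = C(33,7) by symmetry.
C(33,7) = (33·32·31·30·29·28·27) / 7! = 21531121920 / 5040 = 4272048.

4272048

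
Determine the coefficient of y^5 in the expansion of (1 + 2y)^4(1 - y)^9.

-126

Coefficient of y^5 = Σ_{j} C(4,j)·2^j·C(9,5-j)·(-1)^(5-j) for j from 0 to 4.
= (-126) + 1008 + (-2016) + 1152 + (-144) = -126.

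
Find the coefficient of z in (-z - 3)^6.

1458

The general term is C(6,j)·(-z)^j·(-3)^(6-j); the z^1 term has j = 1.
C(6,1) = 6.
Coefficient = C(6,1) · (-1)^1 · (-3)^5 = 6 · (-1) · (-243) = 1458.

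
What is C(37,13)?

C(37,13) = (37·36·35·34·33·32·31·30·29·28·27·26·25) / 13! = 22183557976419840000 / 6227020800 = 3562467300.

3562467300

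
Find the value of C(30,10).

C(30,10) = (30·29·28·27·26·25·24·23·22·21) / 10! = 109027350432000 / 3628800 = 30045015.

30045015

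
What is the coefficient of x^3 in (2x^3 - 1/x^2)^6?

-160

General term: C(6,j)·(2x^3)^j·(-1/x^2)^(6-j), with x-exponent 3j − 2(6−j) = 5j − 12.
Set 5j − 12 = 3: j = 3.
C(6,3) = 20; 2^3 = 8; (-1)^3 = -1.
Coefficient = 20 · 8 · (-1) = -160.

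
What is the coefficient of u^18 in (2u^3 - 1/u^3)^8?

General term: C(8,j)·(2u^3)^j·(-1/u^3)^(8-j), with u-exponent 3j − 3(8−j) = 6j − 24.
Set 6j − 24 = 18: j = 7.
C(8,7) = 8; 2^7 = 128; (-1)^1 = -1.
Coefficient = 8 · 128 · (-1) = -1024.

-1024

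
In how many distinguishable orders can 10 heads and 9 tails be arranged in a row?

Choose positions for the heads: C(19,10) = 92378.

92378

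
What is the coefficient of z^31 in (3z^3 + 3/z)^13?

General term: C(13,j)·(3z^3)^j·(3/z)^(13-j), with z-exponent 3j − 1(13−j) = 4j − 13.
Set 4j − 13 = 31: j = 11.
C(13,11) = 78; 3^11 = 177147; 3^2 = 9.
Coefficient = 78 · 177147 · 9 = 124357194.

124357194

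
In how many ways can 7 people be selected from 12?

This is C(12,7) = 792.

792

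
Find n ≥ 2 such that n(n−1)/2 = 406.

29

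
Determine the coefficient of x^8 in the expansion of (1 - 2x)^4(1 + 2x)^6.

-768

Coefficient of x^8 = Σ_{j} C(4,j)·(-2)^j·C(6,8-j)·2^(8-j) for j from 2 to 4.
= 1536 + (-6144) + 3840 = -768.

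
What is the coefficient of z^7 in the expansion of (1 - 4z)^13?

-28114944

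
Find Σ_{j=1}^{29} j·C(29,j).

7784628224

Since j·C(29,j) = 29·C(28,j−1), the sum is 29·2^28 = 29·268435456 = 7784628224.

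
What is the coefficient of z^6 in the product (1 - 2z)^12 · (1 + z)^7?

-4809

Coefficient of z^6 = Σ_{j} C(12,j)·(-2)^j·C(7,6-j)·1^(6-j) for j from 0 to 6.
= 7 + (-504) + 9240 + (-61600) + 166320 + (-177408) + 59136 = -4809.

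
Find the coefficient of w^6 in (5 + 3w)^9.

The general term is C(9,j)·(5)^j·(3w)^(9-j); the w^6 term has j = 3.
C(9,3) = 84.
Coefficient = C(9,3) · 5^3 · 3^6 = 84 · 125 · 729 = 7654500.

7654500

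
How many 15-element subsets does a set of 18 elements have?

816

C(18,15) = C(18,3) by symmetry.
C(18,3) = (18·17·16) / 3! = 4896 / 6 = 816.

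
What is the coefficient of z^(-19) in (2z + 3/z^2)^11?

1299078

General term: C(11,j)·(2z)^j·(3/z^2)^(11-j), with z-exponent 1j − 2(11−j) = 3j − 22.
Set 3j − 22 = -19: j = 1.
C(11,1) = 11; 2^1 = 2; 3^10 = 59049.
Coefficient = 11 · 2 · 59049 = 1299078.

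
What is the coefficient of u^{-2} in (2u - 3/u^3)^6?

2160

General term: C(6,j)·(2u)^j·(-3/u^3)^(6-j), with u-exponent 1j − 3(6−j) = 4j − 18.
Set 4j − 18 = -2: j = 4.
C(6,4) = 15; 2^4 = 16; (-3)^2 = 9.
Coefficient = 15 · 16 · 9 = 2160.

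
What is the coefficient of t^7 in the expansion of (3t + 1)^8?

17496

The general term is C(8,j)·(3t)^j·(1)^(8-j); the t^7 term has j = 7.
C(8,7) = 8.
Coefficient = C(8,7) · 3^7 = 8 · 2187 = 17496.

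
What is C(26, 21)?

65780

C(26,21) = C(26,5) by symmetry.
C(26,5) = (26·25·24·23·22) / 5! = 7893600 / 120 = 65780.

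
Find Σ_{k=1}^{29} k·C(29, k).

Differentiating (1+x)^29 and setting x=1: Σ k·C(29,k) = 29·2^28 = 7784628224.

7784628224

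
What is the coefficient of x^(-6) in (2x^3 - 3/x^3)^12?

General term: C(12,j)·(2x^3)^j·(-3/x^3)^(12-j), with x-exponent 3j − 3(12−j) = 6j − 36.
Set 6j − 36 = -6: j = 5.
C(12,5) = 792; 2^5 = 32; (-3)^7 = -2187.
Coefficient = 792 · 32 · (-2187) = -55427328.

-55427328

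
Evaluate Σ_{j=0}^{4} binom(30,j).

1 + 30 + 435 + 4060 + 27405 = 31931.

31931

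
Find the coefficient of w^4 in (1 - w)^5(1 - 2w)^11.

Coefficient of w^4 = Σ_{j} C(5,j)·(-1)^j·C(11,4-j)·(-2)^(4-j) for j from 0 to 4.
= 5280 + 6600 + 2200 + 220 + 5 = 14305.

14305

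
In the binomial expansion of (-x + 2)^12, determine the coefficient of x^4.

126720

The general term is C(12,j)·(-x)^j·(2)^(12-j); the x^4 term has j = 4.
C(12,4) = 495.
Coefficient = C(12,4) · 2^8 = 495 · 256 = 126720.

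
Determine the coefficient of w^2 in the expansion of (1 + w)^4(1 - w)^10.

11

Coefficient of w^2 = Σ_{j} C(4,j)·1^j·C(10,2-j)·(-1)^(2-j) for j from 0 to 2.
= 45 + (-40) + 6 = 11.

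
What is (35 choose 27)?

23535820

C(35,27) = C(35,8) by symmetry.
C(35,8) = (35·34·33·32·31·30·29·28) / 8! = 948964262400 / 40320 = 23535820.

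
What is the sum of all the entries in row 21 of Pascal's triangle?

2097152

Setting x = 1 in (1+x)^21 gives Σ C(21,j) = 2^21 = 2097152.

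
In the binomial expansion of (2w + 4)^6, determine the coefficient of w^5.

The general term is C(6,j)·(2w)^j·(4)^(6-j); the w^5 term has j = 5.
C(6,5) = 6.
Coefficient = C(6,5) · 2^5 · 4^1 = 6 · 32 · 4 = 768.

768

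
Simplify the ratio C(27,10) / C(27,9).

9/5

C(n,k+1)/C(n,k) = (n−k)/(k+1) = (27−9)/(9+1) = 18/10 = 9/5.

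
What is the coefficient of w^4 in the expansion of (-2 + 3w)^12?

10264320

The general term is C(12,j)·(-2)^j·(3w)^(12-j); the w^4 term has j = 8.
C(12,8) = 495.
Coefficient = C(12,8) · (-2)^8 · 3^4 = 495 · 256 · 81 = 10264320.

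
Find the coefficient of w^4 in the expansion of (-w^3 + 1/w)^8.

-56

General term: C(8,j)·(-w^3)^j·(1/w)^(8-j), with w-exponent 3j − 1(8−j) = 4j − 8.
Set 4j − 8 = 4: j = 3.
C(8,3) = 56; (-1)^3 = -1; 1^5 = 1.
Coefficient = 56 · (-1) · 1 = -56.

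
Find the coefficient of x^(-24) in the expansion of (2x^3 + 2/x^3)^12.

270336

General term: C(12,j)·(2x^3)^j·(2/x^3)^(12-j), with x-exponent 3j − 3(12−j) = 6j − 36.
Set 6j − 36 = -24: j = 2.
C(12,2) = 66; 2^2 = 4; 2^10 = 1024.
Coefficient = 66 · 4 · 1024 = 270336.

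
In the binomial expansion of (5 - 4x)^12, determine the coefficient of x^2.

10312500000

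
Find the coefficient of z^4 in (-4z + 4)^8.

4587520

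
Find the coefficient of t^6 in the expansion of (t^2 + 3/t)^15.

42220035

General term: C(15,j)·(t^2)^j·(3/t)^(15-j), with t-exponent 2j − 1(15−j) = 3j − 15.
Set 3j − 15 = 6: j = 7.
C(15,7) = 6435; 1^7 = 1; 3^8 = 6561.
Coefficient = 6435 · 1 · 6561 = 42220035.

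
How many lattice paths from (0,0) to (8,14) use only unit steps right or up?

319770

Each path is a sequence of 22 steps with 8 rights: C(22,8) = 319770.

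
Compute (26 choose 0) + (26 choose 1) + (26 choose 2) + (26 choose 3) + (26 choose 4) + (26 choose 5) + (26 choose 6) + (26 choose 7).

971712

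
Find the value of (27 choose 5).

80730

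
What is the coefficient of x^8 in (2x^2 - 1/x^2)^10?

General term: C(10,j)·(2x^2)^j·(-1/x^2)^(10-j), with x-exponent 2j − 2(10−j) = 4j − 20.
Set 4j − 20 = 8: j = 7.
C(10,7) = 120; 2^7 = 128; (-1)^3 = -1.
Coefficient = 120 · 128 · (-1) = -15360.

-15360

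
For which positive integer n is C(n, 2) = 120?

16

n(n−1)/2 = 120 ⇒ n(n−1) = 240. Since 16·15 = 240, n = 16.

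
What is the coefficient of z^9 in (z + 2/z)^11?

General term: C(11,j)·(z)^j·(2/z)^(11-j), with z-exponent 1j − 1(11−j) = 2j − 11.
Set 2j − 11 = 9: j = 10.
C(11,10) = 11; 1^10 = 1; 2^1 = 2.
Coefficient = 11 · 1 · 2 = 22.

22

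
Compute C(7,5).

C(7,5) = C(7,2) by symmetry.
C(7,2) = (7·6) / 2! = 42 / 2 = 21.

21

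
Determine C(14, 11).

364

C(14,11) = C(14,3) by symmetry.
C(14,3) = (14·13·12) / 3! = 2184 / 6 = 364.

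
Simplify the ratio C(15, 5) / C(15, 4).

11/5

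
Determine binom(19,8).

C(19,8) = (19·18·17·16·15·14·13·12) / 8! = 3047466240 / 40320 = 75582.

75582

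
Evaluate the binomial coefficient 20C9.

C(20,9) = (20·19·18·17·16·15·14·13·12) / 9! = 60949324800 / 362880 = 167960.

167960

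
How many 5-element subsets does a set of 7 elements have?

21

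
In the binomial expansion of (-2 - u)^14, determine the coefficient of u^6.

The general term is C(14,j)·(-2)^j·(-u)^(14-j); the u^6 term has j = 8.
C(14,8) = 3003.
Coefficient = C(14,8) · (-2)^8 = 3003 · 256 = 768768.

768768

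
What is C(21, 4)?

C(21,4) = (21·20·19·18) / 4! = 143640 / 24 = 5985.

5985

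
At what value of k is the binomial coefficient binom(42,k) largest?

C(42,k) is maximized at k = 42/2 = 21.

21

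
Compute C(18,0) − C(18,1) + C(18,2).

The partial alternating sum Σ_{k=0}^{2} (−1)^k C(18,k) = (−1)^2 C(17,2) = 136.

136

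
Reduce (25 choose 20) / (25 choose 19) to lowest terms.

C(n,k+1)/C(n,k) = (n−k)/(k+1) = (25−19)/(19+1) = 6/20 = 3/10.

3/10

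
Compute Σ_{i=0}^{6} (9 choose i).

466

1 + 9 + 36 + 84 + 126 + 126 + 84 = 466.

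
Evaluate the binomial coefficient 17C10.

C(17,10) = C(17,7) by symmetry.
C(17,7) = (17·16·15·14·13·12·11) / 7! = 98017920 / 5040 = 19448.

19448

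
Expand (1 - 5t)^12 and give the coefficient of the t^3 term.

-27500

The general term is C(12,j)·(1)^j·(-5t)^(12-j); the t^3 term has j = 9.
C(12,9) = 220.
Coefficient = C(12,9) · (-5)^3 = 220 · (-125) = -27500.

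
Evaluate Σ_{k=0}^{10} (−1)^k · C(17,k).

The partial alternating sum Σ_{k=0}^{10} (−1)^k C(17,k) = (−1)^10 C(16,10) = 8008.

8008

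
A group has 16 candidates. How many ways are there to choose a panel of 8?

12870

This is C(16,8) = 12870.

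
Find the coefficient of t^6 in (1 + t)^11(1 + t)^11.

(1 + t)^11(1 + t)^11 = (1 + t)^22, so the coefficient of t^6 is C(22,6)·1^6 = 74613·1 = 74613.

74613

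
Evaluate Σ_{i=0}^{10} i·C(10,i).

5120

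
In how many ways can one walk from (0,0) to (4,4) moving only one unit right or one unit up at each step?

70

Each path is a sequence of 8 steps with 4 rights: C(8,4) = 70.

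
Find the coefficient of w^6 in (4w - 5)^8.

The general term is C(8,j)·(4w)^j·(-5)^(8-j); the w^6 term has j = 6.
C(8,6) = 28.
Coefficient = C(8,6) · 4^6 · (-5)^2 = 28 · 4096 · 25 = 2867200.

2867200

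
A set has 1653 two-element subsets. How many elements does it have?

58

n(n−1)/2 = 1653 ⇒ n(n−1) = 3306. Since 58·57 = 3306, n = 58.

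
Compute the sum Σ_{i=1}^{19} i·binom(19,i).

Since i·C(19,i) = 19·C(18,i−1), the sum is 19·2^18 = 19·262144 = 4980736.

4980736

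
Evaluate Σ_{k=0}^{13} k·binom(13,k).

53248

Differentiating (1+x)^13 and setting x=1: Σ k·C(13,k) = 13·2^12 = 53248.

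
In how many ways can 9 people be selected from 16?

11440

This is C(16,9) = 11440.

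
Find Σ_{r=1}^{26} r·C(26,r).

872415232

Since r·C(26,r) = 26·C(25,r−1), the sum is 26·2^25 = 26·33554432 = 872415232.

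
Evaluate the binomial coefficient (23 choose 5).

33649

C(23,5) = (23·22·21·20·19) / 5! = 4037880 / 120 = 33649.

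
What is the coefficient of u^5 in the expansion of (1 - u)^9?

-126

The general term is C(9,j)·(1)^j·(-u)^(9-j); the u^5 term has j = 4.
C(9,4) = 126.
Coefficient = C(9,4) · (-1)^5 = 126 · (-1) = -126.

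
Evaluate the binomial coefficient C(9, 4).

C(9,4) = (9·8·7·6) / 4! = 3024 / 24 = 126.

126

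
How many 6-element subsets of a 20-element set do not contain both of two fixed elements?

All 6-subsets: C(20,6) = 38760. Those containing both fixed elements: C(18,4) = 3060.
38760 − 3060 = 35700.

35700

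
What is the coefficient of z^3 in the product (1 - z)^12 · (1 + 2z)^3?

Coefficient of z^3 = Σ_{j} C(12,j)·(-1)^j·C(3,3-j)·2^(3-j) for j from 0 to 3.
= 8 + (-144) + 396 + (-220) = 40.

40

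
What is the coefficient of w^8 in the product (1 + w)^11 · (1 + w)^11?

Coefficient of w^8 = Σ_{j} C(11,j)·C(11,8-j) for j from 0 to 8.
= 165 + 3630 + 25410 + 76230 + 108900 + 76230 + 25410 + 3630 + 165 = 319770.

319770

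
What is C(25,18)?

480700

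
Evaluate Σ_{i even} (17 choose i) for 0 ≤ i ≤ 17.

Half of (1+1)^17 + (1−1)^17 gives the even-index sum: 2^16 = 65536.

65536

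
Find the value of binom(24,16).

C(24,16) = C(24,8) by symmetry.
C(24,8) = (24·23·22·21·20·19·18·17) / 8! = 29654190720 / 40320 = 735471.

735471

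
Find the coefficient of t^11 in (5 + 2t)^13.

The general term is C(13,j)·(5)^j·(2t)^(13-j); the t^11 term has j = 2.
C(13,2) = 78.
Coefficient = C(13,2) · 5^2 · 2^11 = 78 · 25 · 2048 = 3993600.

3993600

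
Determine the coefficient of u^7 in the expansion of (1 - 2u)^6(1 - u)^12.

-204840

Coefficient of u^7 = Σ_{j} C(6,j)·(-2)^j·C(12,7-j)·(-1)^(7-j) for j from 0 to 6.
= (-792) + (-11088) + (-47520) + (-79200) + (-52800) + (-12672) + (-768) = -204840.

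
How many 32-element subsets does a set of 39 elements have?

C(39,32) = C(39,7) by symmetry.
C(39,7) = (39·38·37·36·35·34·33) / 7! = 77519922480 / 5040 = 15380937.

15380937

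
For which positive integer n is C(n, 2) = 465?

31

n(n−1)/2 = 465 ⇒ n(n−1) = 930. Since 31·30 = 930, n = 31.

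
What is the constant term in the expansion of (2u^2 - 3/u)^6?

General term: C(6,j)·(2u^2)^j·(-3/u)^(6-j), with u-exponent 2j − 1(6−j) = 3j − 6.
Set 3j − 6 = 0: j = 2.
C(6,2) = 15; 2^2 = 4; (-3)^4 = 81.
Coefficient = 15 · 4 · 81 = 4860.

4860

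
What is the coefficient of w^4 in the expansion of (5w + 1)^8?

The general term is C(8,j)·(5w)^j·(1)^(8-j); the w^4 term has j = 4.
C(8,4) = 70.
Coefficient = C(8,4) · 5^4 = 70 · 625 = 43750.

43750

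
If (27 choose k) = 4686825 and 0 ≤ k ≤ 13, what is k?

9

C(27,k) increases on 0 ≤ k ≤ 13. C(27,8) = 2220075 and C(27,9) = 4686825, so k = 9.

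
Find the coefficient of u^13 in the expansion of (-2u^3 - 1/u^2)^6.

General term: C(6,j)·(-2u^3)^j·(-1/u^2)^(6-j), with u-exponent 3j − 2(6−j) = 5j − 12.
Set 5j − 12 = 13: j = 5.
C(6,5) = 6; (-2)^5 = -32; (-1)^1 = -1.
Coefficient = 6 · (-32) · (-1) = 192.

192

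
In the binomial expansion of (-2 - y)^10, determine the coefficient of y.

The general term is C(10,j)·(-2)^j·(-y)^(10-j); the y^1 term has j = 9.
C(10,9) = 10.
Coefficient = C(10,9) · (-2)^9 · (-1)^1 = 10 · (-512) · (-1) = 5120.

5120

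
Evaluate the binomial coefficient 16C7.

11440

C(16,7) = (16·15·14·13·12·11·10) / 7! = 57657600 / 5040 = 11440.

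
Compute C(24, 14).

1961256

C(24,14) = C(24,10) by symmetry.
C(24,10) = (24·23·22·21·20·19·18·17·16·15) / 10! = 7117005772800 / 3628800 = 1961256.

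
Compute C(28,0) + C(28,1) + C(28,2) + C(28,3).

1 + 28 + 378 + 3276 = 3683.

3683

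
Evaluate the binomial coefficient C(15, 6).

5005

C(15,6) = (15·14·13·12·11·10) / 6! = 3603600 / 720 = 5005.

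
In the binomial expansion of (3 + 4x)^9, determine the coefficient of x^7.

5308416

The general term is C(9,j)·(3)^j·(4x)^(9-j); the x^7 term has j = 2.
C(9,2) = 36.
Coefficient = C(9,2) · 3^2 · 4^7 = 36 · 9 · 16384 = 5308416.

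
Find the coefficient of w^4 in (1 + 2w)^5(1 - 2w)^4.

96

Coefficient of w^4 = Σ_{j} C(5,j)·2^j·C(4,4-j)·(-2)^(4-j) for j from 0 to 4.
= 16 + (-320) + 960 + (-640) + 80 = 96.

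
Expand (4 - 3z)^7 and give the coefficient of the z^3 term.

-241920

The general term is C(7,j)·(4)^j·(-3z)^(7-j); the z^3 term has j = 4.
C(7,4) = 35.
Coefficient = C(7,4) · 4^4 · (-3)^3 = 35 · 256 · (-27) = -241920.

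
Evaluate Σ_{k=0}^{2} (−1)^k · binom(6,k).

The partial alternating sum Σ_{k=0}^{2} (−1)^k C(6,k) = (−1)^2 C(5,2) = 10.

10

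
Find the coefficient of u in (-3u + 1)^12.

-36

The general term is C(12,j)·(-3u)^j·(1)^(12-j); the u^1 term has j = 1.
C(12,1) = 12.
Coefficient = C(12,1) · (-3)^1 = 12 · (-3) = -36.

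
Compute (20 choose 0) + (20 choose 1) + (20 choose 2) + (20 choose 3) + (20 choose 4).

6196

1 + 20 + 190 + 1140 + 4845 = 6196.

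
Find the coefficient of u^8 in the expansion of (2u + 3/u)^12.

608256

General term: C(12,j)·(2u)^j·(3/u)^(12-j), with u-exponent 1j − 1(12−j) = 2j − 12.
Set 2j − 12 = 8: j = 10.
C(12,10) = 66; 2^10 = 1024; 3^2 = 9.
Coefficient = 66 · 1024 · 9 = 608256.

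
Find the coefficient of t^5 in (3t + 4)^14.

The general term is C(14,j)·(3t)^j·(4)^(14-j); the t^5 term has j = 5.
C(14,5) = 2002.
Coefficient = C(14,5) · 3^5 · 4^9 = 2002 · 243 · 262144 = 127529385984.

127529385984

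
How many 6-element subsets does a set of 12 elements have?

924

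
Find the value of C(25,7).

C(25,7) = (25·24·23·22·21·20·19) / 7! = 2422728000 / 5040 = 480700.

480700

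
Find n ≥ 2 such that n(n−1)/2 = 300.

n(n−1)/2 = 300 ⇒ n(n−1) = 600. Since 25·24 = 600, n = 25.

25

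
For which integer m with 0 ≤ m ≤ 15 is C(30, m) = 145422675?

14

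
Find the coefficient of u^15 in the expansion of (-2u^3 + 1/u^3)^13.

-366080

General term: C(13,j)·(-2u^3)^j·(1/u^3)^(13-j), with u-exponent 3j − 3(13−j) = 6j − 39.
Set 6j − 39 = 15: j = 9.
C(13,9) = 715; (-2)^9 = -512; 1^4 = 1.
Coefficient = 715 · (-512) · 1 = -366080.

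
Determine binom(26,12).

9657700

C(26,12) = (26·25·24·23·22·21·20·19·18·17·16·15) / 12! = 4626053752320000 / 479001600 = 9657700.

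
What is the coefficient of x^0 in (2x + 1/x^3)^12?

112640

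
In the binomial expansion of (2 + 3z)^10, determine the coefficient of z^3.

414720

The general term is C(10,j)·(2)^j·(3z)^(10-j); the z^3 term has j = 7.
C(10,7) = 120.
Coefficient = C(10,7) · 2^7 · 3^3 = 120 · 128 · 27 = 414720.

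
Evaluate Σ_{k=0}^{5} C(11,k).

1 + 11 + 55 + 165 + 330 + 462 = 1024.

1024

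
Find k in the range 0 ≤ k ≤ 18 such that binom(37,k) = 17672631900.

C(37,k) increases on 0 ≤ k ≤ 18. C(37,17) = 15905368710 and C(37,18) = 17672631900, so k = 18.

18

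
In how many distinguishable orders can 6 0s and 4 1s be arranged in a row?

Choose positions for the 0s: C(10,6) = 210.

210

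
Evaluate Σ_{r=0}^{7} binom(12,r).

1 + 12 + 66 + 220 + 495 + 792 + 924 + 792 = 3302.

3302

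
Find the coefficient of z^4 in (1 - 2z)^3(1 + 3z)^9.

270

Coefficient of z^4 = Σ_{j} C(3,j)·(-2)^j·C(9,4-j)·3^(4-j) for j from 0 to 3.
= 10206 + (-13608) + 3888 + (-216) = 270.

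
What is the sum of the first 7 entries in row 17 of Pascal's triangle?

21778

1 + 17 + 136 + 680 + 2380 + 6188 + 12376 = 21778.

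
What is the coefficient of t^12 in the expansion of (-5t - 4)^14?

355468750000

The general term is C(14,j)·(-5t)^j·(-4)^(14-j); the t^12 term has j = 12.
C(14,12) = 91.
Coefficient = C(14,12) · (-5)^12 · (-4)^2 = 91 · 244140625 · 16 = 355468750000.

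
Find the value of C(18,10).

C(18,10) = C(18,8) by symmetry.
C(18,8) = (18·17·16·15·14·13·12·11) / 8! = 1764322560 / 40320 = 43758.

43758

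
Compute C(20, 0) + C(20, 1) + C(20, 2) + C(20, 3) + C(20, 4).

1 + 20 + 190 + 1140 + 4845 = 6196.

6196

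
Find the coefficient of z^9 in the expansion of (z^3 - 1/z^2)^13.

1716

General term: C(13,j)·(z^3)^j·(-1/z^2)^(13-j), with z-exponent 3j − 2(13−j) = 5j − 26.
Set 5j − 26 = 9: j = 7.
C(13,7) = 1716; 1^7 = 1; (-1)^6 = 1.
Coefficient = 1716 · 1 · 1 = 1716.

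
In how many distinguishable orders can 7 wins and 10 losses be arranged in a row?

Choose positions for the wins: C(17,7) = 19448.

19448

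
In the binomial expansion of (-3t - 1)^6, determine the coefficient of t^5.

The general term is C(6,j)·(-3t)^j·(-1)^(6-j); the t^5 term has j = 5.
C(6,5) = 6.
Coefficient = C(6,5) · (-3)^5 · (-1)^1 = 6 · (-243) · (-1) = 1458.

1458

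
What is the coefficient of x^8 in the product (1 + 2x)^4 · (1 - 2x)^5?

256

Coefficient of x^8 = Σ_{j} C(4,j)·2^j·C(5,8-j)·(-2)^(8-j) for j from 3 to 4.
= (-1024) + 1280 = 256.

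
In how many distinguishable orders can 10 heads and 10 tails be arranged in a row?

Choose positions for the heads: C(20,10) = 184756.

184756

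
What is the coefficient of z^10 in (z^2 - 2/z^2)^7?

-14

General term: C(7,j)·(z^2)^j·(-2/z^2)^(7-j), with z-exponent 2j − 2(7−j) = 4j − 14.
Set 4j − 14 = 10: j = 6.
C(7,6) = 7; 1^6 = 1; (-2)^1 = -2.
Coefficient = 7 · 1 · (-2) = -14.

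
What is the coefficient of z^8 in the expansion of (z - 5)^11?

The general term is C(11,j)·(z)^j·(-5)^(11-j); the z^8 term has j = 8.
C(11,8) = 165.
Coefficient = C(11,8) · (-5)^3 = 165 · (-125) = -20625.

-20625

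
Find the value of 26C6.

C(26,6) = (26·25·24·23·22·21) / 6! = 165765600 / 720 = 230230.

230230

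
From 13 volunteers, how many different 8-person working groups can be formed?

1287

This is C(13,8) = 1287.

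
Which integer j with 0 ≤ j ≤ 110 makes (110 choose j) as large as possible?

55

C(110,j) is maximized at j = 110/2 = 55.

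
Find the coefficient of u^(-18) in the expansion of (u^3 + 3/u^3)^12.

4330260

General term: C(12,j)·(u^3)^j·(3/u^3)^(12-j), with u-exponent 3j − 3(12−j) = 6j − 36.
Set 6j − 36 = -18: j = 3.
C(12,3) = 220; 1^3 = 1; 3^9 = 19683.
Coefficient = 220 · 1 · 19683 = 4330260.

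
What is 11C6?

462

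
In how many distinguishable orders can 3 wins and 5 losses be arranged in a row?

Choose positions for the wins: C(8,3) = 56.

56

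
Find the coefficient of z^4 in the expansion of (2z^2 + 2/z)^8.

17920

General term: C(8,j)·(2z^2)^j·(2/z)^(8-j), with z-exponent 2j − 1(8−j) = 3j − 8.
Set 3j − 8 = 4: j = 4.
C(8,4) = 70; 2^4 = 16; 2^4 = 16.
Coefficient = 70 · 16 · 16 = 17920.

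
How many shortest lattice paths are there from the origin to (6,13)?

27132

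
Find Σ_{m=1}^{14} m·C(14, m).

Differentiating (1+x)^14 and setting x=1: Σ m·C(14,m) = 14·2^13 = 114688.

114688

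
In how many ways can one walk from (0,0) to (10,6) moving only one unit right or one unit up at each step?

8008

Each path is a sequence of 16 steps with 10 rights: C(16,10) = 8008.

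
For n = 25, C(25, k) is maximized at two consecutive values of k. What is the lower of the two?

12

For odd n = 25, C(25,k) peaks at k = (n−1)/2 and (n+1)/2; the lower is 12.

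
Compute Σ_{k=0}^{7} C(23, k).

390656

1 + 23 + 253 + 1771 + 8855 + 33649 + 100947 + 245157 = 390656.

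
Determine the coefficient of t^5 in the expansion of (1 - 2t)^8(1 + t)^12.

-408

Coefficient of t^5 = Σ_{j} C(8,j)·(-2)^j·C(12,5-j)·1^(5-j) for j from 0 to 5.
= 792 + (-7920) + 24640 + (-29568) + 13440 + (-1792) = -408.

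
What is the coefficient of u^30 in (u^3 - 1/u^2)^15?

-455

General term: C(15,j)·(u^3)^j·(-1/u^2)^(15-j), with u-exponent 3j − 2(15−j) = 5j − 30.
Set 5j − 30 = 30: j = 12.
C(15,12) = 455; 1^12 = 1; (-1)^3 = -1.
Coefficient = 455 · 1 · (-1) = -455.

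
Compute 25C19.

C(25,19) = C(25,6) by symmetry.
C(25,6) = (25·24·23·22·21·20) / 6! = 127512000 / 720 = 177100.

177100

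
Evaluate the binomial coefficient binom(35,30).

C(35,30) = C(35,5) by symmetry.
C(35,5) = (35·34·33·32·31) / 5! = 38955840 / 120 = 324632.

324632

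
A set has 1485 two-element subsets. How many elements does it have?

55

n(n−1)/2 = 1485 ⇒ n(n−1) = 2970. Since 55·54 = 2970, n = 55.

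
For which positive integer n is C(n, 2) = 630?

36

n(n−1)/2 = 630 ⇒ n(n−1) = 1260. Since 36·35 = 1260, n = 36.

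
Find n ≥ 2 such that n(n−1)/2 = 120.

n(n−1)/2 = 120 ⇒ n(n−1) = 240. Since 16·15 = 240, n = 16.

16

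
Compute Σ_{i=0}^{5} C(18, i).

1 + 18 + 153 + 816 + 3060 + 8568 = 12616.

12616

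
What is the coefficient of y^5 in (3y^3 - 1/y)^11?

General term: C(11,j)·(3y^3)^j·(-1/y)^(11-j), with y-exponent 3j − 1(11−j) = 4j − 11.
Set 4j − 11 = 5: j = 4.
C(11,4) = 330; 3^4 = 81; (-1)^7 = -1.
Coefficient = 330 · 81 · (-1) = -26730.

-26730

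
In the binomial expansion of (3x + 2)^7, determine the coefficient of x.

1344

The general term is C(7,j)·(3x)^j·(2)^(7-j); the x^1 term has j = 1.
C(7,1) = 7.
Coefficient = C(7,1) · 3^1 · 2^6 = 7 · 3 · 64 = 1344.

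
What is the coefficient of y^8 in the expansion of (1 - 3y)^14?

The general term is C(14,j)·(1)^j·(-3y)^(14-j); the y^8 term has j = 6.
C(14,6) = 3003.
Coefficient = C(14,6) · (-3)^8 = 3003 · 6561 = 19702683.

19702683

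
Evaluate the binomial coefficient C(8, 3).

56

C(8,3) = (8·7·6) / 3! = 336 / 6 = 56.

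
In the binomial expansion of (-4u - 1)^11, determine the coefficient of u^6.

The general term is C(11,j)·(-4u)^j·(-1)^(11-j); the u^6 term has j = 6.
C(11,6) = 462.
Coefficient = C(11,6) · (-4)^6 · (-1)^5 = 462 · 4096 · (-1) = -1892352.

-1892352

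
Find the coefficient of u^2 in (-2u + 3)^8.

The general term is C(8,j)·(-2u)^j·(3)^(8-j); the u^2 term has j = 2.
C(8,2) = 28.
Coefficient = C(8,2) · (-2)^2 · 3^6 = 28 · 4 · 729 = 81648.

81648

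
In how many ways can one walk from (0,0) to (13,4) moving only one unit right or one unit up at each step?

Each path is a sequence of 17 steps with 13 rights: C(17,13) = 2380.

2380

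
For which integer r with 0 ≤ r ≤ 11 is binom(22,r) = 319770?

C(22,r) increases on 0 ≤ r ≤ 11. C(22,7) = 170544 and C(22,8) = 319770, so r = 8.

8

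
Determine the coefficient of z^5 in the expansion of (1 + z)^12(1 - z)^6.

Coefficient of z^5 = Σ_{j} C(12,j)·1^j·C(6,5-j)·(-1)^(5-j) for j from 0 to 5.
= (-6) + 180 + (-1320) + 3300 + (-2970) + 792 = -24.

-24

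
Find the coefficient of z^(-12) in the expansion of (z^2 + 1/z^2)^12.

220

General term: C(12,j)·(z^2)^j·(1/z^2)^(12-j), with z-exponent 2j − 2(12−j) = 4j − 24.
Set 4j − 24 = -12: j = 3.
C(12,3) = 220; 1^3 = 1; 1^9 = 1.
Coefficient = 220 · 1 · 1 = 220.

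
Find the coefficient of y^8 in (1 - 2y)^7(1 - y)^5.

14920

Coefficient of y^8 = Σ_{j} C(7,j)·(-2)^j·C(5,8-j)·(-1)^(8-j) for j from 3 to 7.
= 280 + 2800 + 6720 + 4480 + 640 = 14920.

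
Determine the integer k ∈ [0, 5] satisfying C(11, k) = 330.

4

C(11,k) increases on 0 ≤ k ≤ 5. C(11,3) = 165 and C(11,4) = 330, so k = 4.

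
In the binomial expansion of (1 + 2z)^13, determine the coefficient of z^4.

11440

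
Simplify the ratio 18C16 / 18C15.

C(n,k+1)/C(n,k) = (n−k)/(k+1) = (18−15)/(15+1) = 3/16.

3/16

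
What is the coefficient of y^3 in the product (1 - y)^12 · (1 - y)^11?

-1771

Coefficient of y^3 = Σ_{j} C(12,j)·(-1)^j·C(11,3-j)·(-1)^(3-j) for j from 0 to 3.
= (-165) + (-660) + (-726) + (-220) = -1771.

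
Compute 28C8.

C(28,8) = (28·27·26·25·24·23·22·21) / 8! = 125318793600 / 40320 = 3108105.

3108105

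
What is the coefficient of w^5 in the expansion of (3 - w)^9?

-10206

The general term is C(9,j)·(3)^j·(-w)^(9-j); the w^5 term has j = 4.
C(9,4) = 126.
Coefficient = C(9,4) · 3^4 · (-1)^5 = 126 · 81 · (-1) = -10206.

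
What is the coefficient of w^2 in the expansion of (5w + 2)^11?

704000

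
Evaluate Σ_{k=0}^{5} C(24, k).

1 + 24 + 276 + 2024 + 10626 + 42504 = 55455.

55455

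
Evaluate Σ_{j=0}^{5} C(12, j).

1586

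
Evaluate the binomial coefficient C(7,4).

35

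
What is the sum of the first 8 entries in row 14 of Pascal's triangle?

9908

1 + 14 + 91 + 364 + 1001 + 2002 + 3003 + 3432 = 9908.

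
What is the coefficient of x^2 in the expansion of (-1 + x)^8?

28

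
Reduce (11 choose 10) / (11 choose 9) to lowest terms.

1/5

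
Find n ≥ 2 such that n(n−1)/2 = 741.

n(n−1)/2 = 741 ⇒ n(n−1) = 1482. Since 39·38 = 1482, n = 39.

39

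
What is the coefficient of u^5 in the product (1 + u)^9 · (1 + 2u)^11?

131202

Coefficient of u^5 = Σ_{j} C(9,j)·1^j·C(11,5-j)·2^(5-j) for j from 0 to 5.
= 14784 + 47520 + 47520 + 18480 + 2772 + 126 = 131202.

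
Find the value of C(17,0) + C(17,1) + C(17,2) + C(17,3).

1 + 17 + 136 + 680 = 834.

834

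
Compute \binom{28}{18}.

13123110

C(28,18) = C(28,10) by symmetry.
C(28,10) = (28·27·26·25·24·23·22·21·20·19) / 10! = 47621141568000 / 3628800 = 13123110.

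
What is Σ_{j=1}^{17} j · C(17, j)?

Since j·C(17,j) = 17·C(16,j−1), the sum is 17·2^16 = 17·65536 = 1114112.

1114112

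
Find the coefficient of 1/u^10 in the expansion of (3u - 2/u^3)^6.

2160

General term: C(6,j)·(3u)^j·(-2/u^3)^(6-j), with u-exponent 1j − 3(6−j) = 4j − 18.
Set 4j − 18 = -10: j = 2.
C(6,2) = 15; 3^2 = 9; (-2)^4 = 16.
Coefficient = 15 · 9 · 16 = 2160.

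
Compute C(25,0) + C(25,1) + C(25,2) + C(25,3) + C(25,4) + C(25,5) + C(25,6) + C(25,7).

726206

1 + 25 + 300 + 2300 + 12650 + 53130 + 177100 + 480700 = 726206.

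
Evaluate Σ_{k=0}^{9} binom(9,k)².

Σ C(9,k)² is the coefficient of x^9 in (1+x)^9(1+x)^9 = (1+x)^18, i.e. C(18,9) = 48620.

48620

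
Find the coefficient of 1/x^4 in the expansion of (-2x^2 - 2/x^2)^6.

General term: C(6,j)·(-2x^2)^j·(-2/x^2)^(6-j), with x-exponent 2j − 2(6−j) = 4j − 12.
Set 4j − 12 = -4: j = 2.
C(6,2) = 15; (-2)^2 = 4; (-2)^4 = 16.
Coefficient = 15 · 4 · 16 = 960.

960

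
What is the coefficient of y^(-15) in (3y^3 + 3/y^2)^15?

General term: C(15,j)·(3y^3)^j·(3/y^2)^(15-j), with y-exponent 3j − 2(15−j) = 5j − 30.
Set 5j − 30 = -15: j = 3.
C(15,3) = 455; 3^3 = 27; 3^12 = 531441.
Coefficient = 455 · 27 · 531441 = 6528752685.

6528752685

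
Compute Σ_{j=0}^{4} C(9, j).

1 + 9 + 36 + 84 + 126 = 256.

256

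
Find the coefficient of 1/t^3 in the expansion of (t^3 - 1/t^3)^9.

-126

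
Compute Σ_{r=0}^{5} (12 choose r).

1 + 12 + 66 + 220 + 495 + 792 = 1586.

1586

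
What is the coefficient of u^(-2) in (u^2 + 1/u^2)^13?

General term: C(13,j)·(u^2)^j·(1/u^2)^(13-j), with u-exponent 2j − 2(13−j) = 4j − 26.
Set 4j − 26 = -2: j = 6.
C(13,6) = 1716; 1^6 = 1; 1^7 = 1.
Coefficient = 1716 · 1 · 1 = 1716.

1716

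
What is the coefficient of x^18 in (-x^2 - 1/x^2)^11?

-11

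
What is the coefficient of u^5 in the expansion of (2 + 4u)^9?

2064384

The general term is C(9,j)·(2)^j·(4u)^(9-j); the u^5 term has j = 4.
C(9,4) = 126.
Coefficient = C(9,4) · 2^4 · 4^5 = 126 · 16 · 1024 = 2064384.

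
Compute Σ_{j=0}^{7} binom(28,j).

1683218

1 + 28 + 378 + 3276 + 20475 + 98280 + 376740 + 1184040 = 1683218.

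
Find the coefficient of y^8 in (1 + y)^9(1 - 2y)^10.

-3447

Coefficient of y^8 = Σ_{j} C(9,j)·1^j·C(10,8-j)·(-2)^(8-j) for j from 0 to 8.
= 11520 + (-138240) + 483840 + (-677376) + 423360 + (-120960) + 15120 + (-720) + 9 = -3447.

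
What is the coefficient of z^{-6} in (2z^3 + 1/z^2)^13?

11440

General term: C(13,j)·(2z^3)^j·(1/z^2)^(13-j), with z-exponent 3j − 2(13−j) = 5j − 26.
Set 5j − 26 = -6: j = 4.
C(13,4) = 715; 2^4 = 16; 1^9 = 1.
Coefficient = 715 · 16 · 1 = 11440.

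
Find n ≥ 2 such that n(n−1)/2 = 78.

n(n−1)/2 = 78 ⇒ n(n−1) = 156. Since 13·12 = 156, n = 13.

13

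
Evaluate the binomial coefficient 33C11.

193536720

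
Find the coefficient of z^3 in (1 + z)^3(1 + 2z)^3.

Coefficient of z^3 = Σ_{j} C(3,j)·1^j·C(3,3-j)·2^(3-j) for j from 0 to 3.
= 8 + 36 + 18 + 1 = 63.

63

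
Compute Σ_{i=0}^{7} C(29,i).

1 + 29 + 406 + 3654 + 23751 + 118755 + 475020 + 1560780 = 2182396.

2182396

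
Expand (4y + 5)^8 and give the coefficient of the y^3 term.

11200000

The general term is C(8,j)·(4y)^j·(5)^(8-j); the y^3 term has j = 3.
C(8,3) = 56.
Coefficient = C(8,3) · 4^3 · 5^5 = 56 · 64 · 3125 = 11200000.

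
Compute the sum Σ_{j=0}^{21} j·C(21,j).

Differentiating (1+x)^21 and setting x=1: Σ j·C(21,j) = 21·2^20 = 22020096.

22020096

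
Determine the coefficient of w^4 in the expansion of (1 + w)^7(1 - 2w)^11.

Coefficient of w^4 = Σ_{j} C(7,j)·1^j·C(11,4-j)·(-2)^(4-j) for j from 0 to 4.
= 5280 + (-9240) + 4620 + (-770) + 35 = -75.

-75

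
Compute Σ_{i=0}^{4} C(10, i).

386

1 + 10 + 45 + 120 + 210 = 386.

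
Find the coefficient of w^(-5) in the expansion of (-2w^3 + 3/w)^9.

-118098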